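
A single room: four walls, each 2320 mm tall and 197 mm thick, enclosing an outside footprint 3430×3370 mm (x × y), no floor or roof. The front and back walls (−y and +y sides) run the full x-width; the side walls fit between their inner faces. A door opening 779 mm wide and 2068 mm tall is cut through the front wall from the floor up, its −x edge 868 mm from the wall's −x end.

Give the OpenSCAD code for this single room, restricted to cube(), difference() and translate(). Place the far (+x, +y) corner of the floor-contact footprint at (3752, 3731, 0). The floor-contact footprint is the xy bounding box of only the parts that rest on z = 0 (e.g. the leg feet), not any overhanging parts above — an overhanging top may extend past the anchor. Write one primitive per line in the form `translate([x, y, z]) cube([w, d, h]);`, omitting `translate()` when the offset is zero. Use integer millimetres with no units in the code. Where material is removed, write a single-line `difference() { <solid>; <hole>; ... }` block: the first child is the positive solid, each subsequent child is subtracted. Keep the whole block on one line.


difference() { translate([322, 361, 0]) cube([3430, 197, 2320]); translate([1190, 361, 0]) cube([779, 197, 2068]); }
translate([322, 3534, 0]) cube([3430, 197, 2320]);
translate([322, 558, 0]) cube([197, 2976, 2320]);
translate([3555, 558, 0]) cube([197, 2976, 2320]);


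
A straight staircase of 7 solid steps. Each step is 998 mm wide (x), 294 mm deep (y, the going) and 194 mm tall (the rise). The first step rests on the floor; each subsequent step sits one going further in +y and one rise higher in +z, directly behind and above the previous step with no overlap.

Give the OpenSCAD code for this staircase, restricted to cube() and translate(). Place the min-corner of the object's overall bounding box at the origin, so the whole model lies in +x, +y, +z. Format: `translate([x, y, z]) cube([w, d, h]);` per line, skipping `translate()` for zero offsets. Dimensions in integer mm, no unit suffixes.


cube([998, 294, 194]);
translate([0, 294, 194]) cube([998, 294, 194]);
translate([0, 588, 388]) cube([998, 294, 194]);
translate([0, 882, 582]) cube([998, 294, 194]);
translate([0, 1176, 776]) cube([998, 294, 194]);
translate([0, 1470, 970]) cube([998, 294, 194]);
translate([0, 1764, 1164]) cube([998, 294, 194]);


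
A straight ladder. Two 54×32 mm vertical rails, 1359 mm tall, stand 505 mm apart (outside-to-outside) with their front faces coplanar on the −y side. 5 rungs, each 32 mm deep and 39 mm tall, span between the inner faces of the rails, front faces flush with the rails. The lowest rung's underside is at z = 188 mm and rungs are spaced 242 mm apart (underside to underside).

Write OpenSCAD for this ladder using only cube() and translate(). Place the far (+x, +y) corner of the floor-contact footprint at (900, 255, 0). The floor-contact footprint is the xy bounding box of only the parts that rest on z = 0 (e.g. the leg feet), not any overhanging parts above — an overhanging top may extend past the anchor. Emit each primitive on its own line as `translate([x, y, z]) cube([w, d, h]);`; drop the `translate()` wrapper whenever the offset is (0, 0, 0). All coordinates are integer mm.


// rung span = 505 - 2*54 = 397
// rung[k] z = 188 + k*242
translate([395, 223, 0]) cube([54, 32, 1359]);
translate([846, 223, 0]) cube([54, 32, 1359]);
translate([449, 223, 188]) cube([397, 32, 39]);
translate([449, 223, 430]) cube([397, 32, 39]);
translate([449, 223, 672]) cube([397, 32, 39]);
translate([449, 223, 914]) cube([397, 32, 39]);
translate([449, 223, 1156]) cube([397, 32, 39]);


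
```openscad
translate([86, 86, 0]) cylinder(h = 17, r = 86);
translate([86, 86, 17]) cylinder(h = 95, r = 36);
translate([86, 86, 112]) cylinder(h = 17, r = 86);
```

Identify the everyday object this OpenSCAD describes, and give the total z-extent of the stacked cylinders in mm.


A spool. The overall height is 129 mm.

Three coaxial cylinders, large–small–large — a spool. Two 17 mm flanges and a 95 mm core give 17 + 95 + 17 = 129 mm.


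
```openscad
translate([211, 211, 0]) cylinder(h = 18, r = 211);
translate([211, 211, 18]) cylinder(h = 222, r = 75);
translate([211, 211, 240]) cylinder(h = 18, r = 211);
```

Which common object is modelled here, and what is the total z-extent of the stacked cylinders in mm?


A spool. The overall height is 258 mm.

Three coaxial cylinders, large–small–large — a spool. Two 18 mm flanges and a 222 mm core give 18 + 222 + 18 = 258 mm.


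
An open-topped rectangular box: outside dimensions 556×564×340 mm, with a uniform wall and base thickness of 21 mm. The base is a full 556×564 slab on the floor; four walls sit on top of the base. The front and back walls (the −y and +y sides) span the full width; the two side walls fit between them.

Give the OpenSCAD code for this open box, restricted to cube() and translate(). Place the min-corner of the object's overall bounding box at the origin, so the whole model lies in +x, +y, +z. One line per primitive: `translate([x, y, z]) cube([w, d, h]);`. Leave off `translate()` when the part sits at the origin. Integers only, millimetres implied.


cube([556, 564, 21]);
translate([0, 0, 21]) cube([556, 21, 319]);
translate([0, 543, 21]) cube([556, 21, 319]);
translate([0, 21, 21]) cube([21, 522, 319]);
translate([535, 21, 21]) cube([21, 522, 319]);


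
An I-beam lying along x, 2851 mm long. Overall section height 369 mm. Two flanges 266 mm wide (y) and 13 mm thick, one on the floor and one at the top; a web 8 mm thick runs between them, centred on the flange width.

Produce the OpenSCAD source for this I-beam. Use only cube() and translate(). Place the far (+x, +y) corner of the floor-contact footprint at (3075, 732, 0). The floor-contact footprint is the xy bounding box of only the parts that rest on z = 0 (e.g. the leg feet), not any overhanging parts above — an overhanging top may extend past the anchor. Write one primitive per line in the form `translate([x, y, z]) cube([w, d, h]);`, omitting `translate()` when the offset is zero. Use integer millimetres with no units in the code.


translate([224, 466, 0]) cube([2851, 266, 13]);
translate([224, 595, 13]) cube([2851, 8, 343]);
translate([224, 466, 356]) cube([2851, 266, 13]);


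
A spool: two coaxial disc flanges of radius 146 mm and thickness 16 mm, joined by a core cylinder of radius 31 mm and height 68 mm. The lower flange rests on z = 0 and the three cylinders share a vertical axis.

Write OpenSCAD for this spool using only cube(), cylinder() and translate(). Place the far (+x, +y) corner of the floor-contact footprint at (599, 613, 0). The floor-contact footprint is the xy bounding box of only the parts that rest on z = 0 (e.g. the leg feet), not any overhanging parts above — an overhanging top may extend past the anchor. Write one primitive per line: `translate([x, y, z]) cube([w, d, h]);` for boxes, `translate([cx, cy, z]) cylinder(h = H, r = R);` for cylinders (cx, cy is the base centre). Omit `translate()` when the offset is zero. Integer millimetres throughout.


translate([453, 467, 0]) cylinder(h = 16, r = 146);
translate([453, 467, 16]) cylinder(h = 68, r = 31);
translate([453, 467, 84]) cylinder(h = 16, r = 146);


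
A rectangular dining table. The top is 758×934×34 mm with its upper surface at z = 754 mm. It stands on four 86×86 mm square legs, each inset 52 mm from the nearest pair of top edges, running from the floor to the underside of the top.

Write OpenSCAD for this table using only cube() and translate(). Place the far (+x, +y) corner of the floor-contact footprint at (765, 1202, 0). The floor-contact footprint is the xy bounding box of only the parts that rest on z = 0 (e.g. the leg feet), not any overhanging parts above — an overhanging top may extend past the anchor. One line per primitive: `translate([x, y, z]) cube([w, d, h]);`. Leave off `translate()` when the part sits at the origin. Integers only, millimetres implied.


translate([59, 320, 720]) cube([758, 934, 34]);
translate([111, 372, 0]) cube([86, 86, 720]);
translate([679, 372, 0]) cube([86, 86, 720]);
translate([111, 1116, 0]) cube([86, 86, 720]);
translate([679, 1116, 0]) cube([86, 86, 720]);


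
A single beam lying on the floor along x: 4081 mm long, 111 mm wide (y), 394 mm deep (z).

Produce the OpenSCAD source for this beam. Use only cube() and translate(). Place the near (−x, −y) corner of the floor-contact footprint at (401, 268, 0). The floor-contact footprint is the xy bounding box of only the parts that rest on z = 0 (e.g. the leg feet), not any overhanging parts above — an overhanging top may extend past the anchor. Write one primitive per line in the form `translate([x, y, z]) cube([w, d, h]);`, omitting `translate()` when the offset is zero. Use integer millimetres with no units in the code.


translate([401, 268, 0]) cube([4081, 111, 394]);


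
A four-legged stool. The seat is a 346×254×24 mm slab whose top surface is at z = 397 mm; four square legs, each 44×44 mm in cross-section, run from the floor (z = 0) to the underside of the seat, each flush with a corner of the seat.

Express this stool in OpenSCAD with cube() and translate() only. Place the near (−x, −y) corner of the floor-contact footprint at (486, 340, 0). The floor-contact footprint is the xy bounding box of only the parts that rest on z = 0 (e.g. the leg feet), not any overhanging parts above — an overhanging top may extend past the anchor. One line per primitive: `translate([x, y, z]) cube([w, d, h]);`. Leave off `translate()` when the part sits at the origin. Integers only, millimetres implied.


translate([486, 340, 373]) cube([346, 254, 24]);
translate([486, 340, 0]) cube([44, 44, 373]);
translate([788, 340, 0]) cube([44, 44, 373]);
translate([486, 550, 0]) cube([44, 44, 373]);
translate([788, 550, 0]) cube([44, 44, 373]);


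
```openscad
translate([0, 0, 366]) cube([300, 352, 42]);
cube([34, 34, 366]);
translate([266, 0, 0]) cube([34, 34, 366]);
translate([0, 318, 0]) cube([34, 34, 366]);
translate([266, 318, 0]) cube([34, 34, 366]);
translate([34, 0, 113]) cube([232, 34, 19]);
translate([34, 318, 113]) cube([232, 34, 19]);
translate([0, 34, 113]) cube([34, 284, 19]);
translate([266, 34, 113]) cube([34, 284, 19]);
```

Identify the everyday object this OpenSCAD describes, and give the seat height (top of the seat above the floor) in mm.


A stool. The seat height is 408 mm.

A 300×352×42 slab at z = 366 on four corner posts — a stool. The seat top is 366 + 42 = 408 mm.


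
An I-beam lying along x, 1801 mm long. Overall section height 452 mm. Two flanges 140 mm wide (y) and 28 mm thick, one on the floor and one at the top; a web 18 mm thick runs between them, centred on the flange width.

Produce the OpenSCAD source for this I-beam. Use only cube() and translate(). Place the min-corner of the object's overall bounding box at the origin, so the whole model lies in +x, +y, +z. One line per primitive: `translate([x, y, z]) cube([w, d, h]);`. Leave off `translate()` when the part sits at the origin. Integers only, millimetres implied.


cube([1801, 140, 28]);
translate([0, 61, 28]) cube([1801, 18, 396]);
translate([0, 0, 424]) cube([1801, 140, 28]);


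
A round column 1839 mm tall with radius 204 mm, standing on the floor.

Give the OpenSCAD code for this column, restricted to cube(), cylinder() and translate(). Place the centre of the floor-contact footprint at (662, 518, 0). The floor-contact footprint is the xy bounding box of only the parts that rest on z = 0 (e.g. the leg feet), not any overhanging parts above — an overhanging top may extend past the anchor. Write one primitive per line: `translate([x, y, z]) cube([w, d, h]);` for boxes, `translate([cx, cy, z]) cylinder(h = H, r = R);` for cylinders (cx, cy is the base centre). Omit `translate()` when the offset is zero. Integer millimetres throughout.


translate([662, 518, 0]) cylinder(h = 1839, r = 204);


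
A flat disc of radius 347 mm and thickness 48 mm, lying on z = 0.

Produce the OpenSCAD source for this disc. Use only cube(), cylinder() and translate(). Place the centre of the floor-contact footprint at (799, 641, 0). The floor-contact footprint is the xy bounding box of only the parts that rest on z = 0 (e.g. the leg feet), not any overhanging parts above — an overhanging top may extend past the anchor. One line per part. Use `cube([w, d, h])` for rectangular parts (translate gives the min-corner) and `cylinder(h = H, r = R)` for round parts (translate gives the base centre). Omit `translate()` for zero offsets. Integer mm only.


translate([799, 641, 0]) cylinder(h = 48, r = 347);


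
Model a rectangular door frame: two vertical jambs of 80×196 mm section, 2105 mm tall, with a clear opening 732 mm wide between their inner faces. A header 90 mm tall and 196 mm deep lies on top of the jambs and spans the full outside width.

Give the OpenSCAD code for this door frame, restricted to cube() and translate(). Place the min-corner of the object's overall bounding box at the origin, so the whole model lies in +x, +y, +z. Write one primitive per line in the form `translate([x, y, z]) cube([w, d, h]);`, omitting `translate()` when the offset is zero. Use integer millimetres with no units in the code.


cube([80, 196, 2105]);
translate([812, 0, 0]) cube([80, 196, 2105]);
translate([0, 0, 2105]) cube([892, 196, 90]);


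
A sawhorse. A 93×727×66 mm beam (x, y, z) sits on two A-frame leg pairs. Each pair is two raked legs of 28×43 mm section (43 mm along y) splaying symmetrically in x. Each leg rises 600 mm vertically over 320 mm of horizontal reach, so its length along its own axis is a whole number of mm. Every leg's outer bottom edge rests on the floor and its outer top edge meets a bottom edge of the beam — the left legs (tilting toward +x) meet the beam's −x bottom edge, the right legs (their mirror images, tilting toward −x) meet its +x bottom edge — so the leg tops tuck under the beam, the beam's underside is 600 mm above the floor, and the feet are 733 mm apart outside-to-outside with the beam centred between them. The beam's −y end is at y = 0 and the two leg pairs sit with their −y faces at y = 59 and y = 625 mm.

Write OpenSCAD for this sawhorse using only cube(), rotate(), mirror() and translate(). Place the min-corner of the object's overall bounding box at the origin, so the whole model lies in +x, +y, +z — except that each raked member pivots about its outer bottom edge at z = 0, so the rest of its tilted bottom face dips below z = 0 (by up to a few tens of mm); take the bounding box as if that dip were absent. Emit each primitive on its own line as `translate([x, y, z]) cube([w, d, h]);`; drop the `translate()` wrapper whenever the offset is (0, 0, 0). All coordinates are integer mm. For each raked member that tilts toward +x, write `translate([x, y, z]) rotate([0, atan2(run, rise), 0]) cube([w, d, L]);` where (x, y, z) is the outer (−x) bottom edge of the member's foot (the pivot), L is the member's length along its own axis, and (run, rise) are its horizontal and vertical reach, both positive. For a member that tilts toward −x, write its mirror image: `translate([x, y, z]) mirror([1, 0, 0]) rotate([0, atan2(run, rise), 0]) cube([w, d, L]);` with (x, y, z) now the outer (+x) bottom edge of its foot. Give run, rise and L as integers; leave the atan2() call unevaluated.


translate([320, 0, 600]) cube([93, 727, 66]);
translate([0, 59, 0]) rotate([0, atan2(320, 600), 0]) cube([28, 43, 680]);
translate([733, 59, 0]) mirror([1, 0, 0]) rotate([0, atan2(320, 600), 0]) cube([28, 43, 680]);
translate([0, 625, 0]) rotate([0, atan2(320, 600), 0]) cube([28, 43, 680]);
translate([733, 625, 0]) mirror([1, 0, 0]) rotate([0, atan2(320, 600), 0]) cube([28, 43, 680]);


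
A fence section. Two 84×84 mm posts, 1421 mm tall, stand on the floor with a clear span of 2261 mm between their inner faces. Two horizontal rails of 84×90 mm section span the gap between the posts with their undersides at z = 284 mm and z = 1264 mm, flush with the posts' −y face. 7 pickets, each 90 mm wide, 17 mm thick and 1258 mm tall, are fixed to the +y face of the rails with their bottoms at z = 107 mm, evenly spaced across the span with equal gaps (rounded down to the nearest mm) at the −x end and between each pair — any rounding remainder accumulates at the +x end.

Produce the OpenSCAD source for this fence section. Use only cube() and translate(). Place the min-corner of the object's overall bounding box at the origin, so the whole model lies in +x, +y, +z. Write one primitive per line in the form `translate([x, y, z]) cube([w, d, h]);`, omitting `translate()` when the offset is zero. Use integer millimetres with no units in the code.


cube([84, 84, 1421]);
translate([2345, 0, 0]) cube([84, 84, 1421]);
translate([84, 0, 284]) cube([2261, 84, 90]);
translate([84, 0, 1264]) cube([2261, 84, 90]);
translate([287, 84, 107]) cube([90, 17, 1258]);
translate([580, 84, 107]) cube([90, 17, 1258]);
translate([873, 84, 107]) cube([90, 17, 1258]);
translate([1166, 84, 107]) cube([90, 17, 1258]);
translate([1459, 84, 107]) cube([90, 17, 1258]);
translate([1752, 84, 107]) cube([90, 17, 1258]);
translate([2045, 84, 107]) cube([90, 17, 1258]);


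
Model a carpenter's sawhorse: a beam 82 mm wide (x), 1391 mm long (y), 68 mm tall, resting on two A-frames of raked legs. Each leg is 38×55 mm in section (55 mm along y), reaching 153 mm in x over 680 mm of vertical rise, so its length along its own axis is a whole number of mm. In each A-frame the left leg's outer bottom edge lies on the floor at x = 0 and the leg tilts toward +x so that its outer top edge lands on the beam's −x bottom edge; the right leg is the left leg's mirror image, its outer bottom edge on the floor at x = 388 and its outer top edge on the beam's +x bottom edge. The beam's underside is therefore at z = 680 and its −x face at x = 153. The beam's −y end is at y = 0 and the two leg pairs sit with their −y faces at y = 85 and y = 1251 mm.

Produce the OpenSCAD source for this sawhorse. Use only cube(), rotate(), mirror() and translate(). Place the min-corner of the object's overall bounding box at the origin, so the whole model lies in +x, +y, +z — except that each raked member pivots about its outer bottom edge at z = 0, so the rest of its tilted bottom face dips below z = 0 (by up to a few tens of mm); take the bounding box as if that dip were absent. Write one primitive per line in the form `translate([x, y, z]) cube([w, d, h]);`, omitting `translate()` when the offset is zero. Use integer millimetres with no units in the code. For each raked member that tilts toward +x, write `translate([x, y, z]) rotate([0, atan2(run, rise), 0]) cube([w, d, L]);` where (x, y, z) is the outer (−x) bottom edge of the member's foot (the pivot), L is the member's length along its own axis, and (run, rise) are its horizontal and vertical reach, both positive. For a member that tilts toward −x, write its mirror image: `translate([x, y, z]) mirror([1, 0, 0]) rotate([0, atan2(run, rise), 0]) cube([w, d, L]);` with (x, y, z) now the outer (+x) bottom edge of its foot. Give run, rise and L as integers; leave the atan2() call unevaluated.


// leg length = √(153² + 680²) = 697
// right-leg outer foot x = 2·153 + 82 = 388
// beam min-corner = (153, 0, 680)
translate([153, 0, 680]) cube([82, 1391, 68]);
translate([0, 85, 0]) rotate([0, atan2(153, 680), 0]) cube([38, 55, 697]);
translate([388, 85, 0]) mirror([1, 0, 0]) rotate([0, atan2(153, 680), 0]) cube([38, 55, 697]);
translate([0, 1251, 0]) rotate([0, atan2(153, 680), 0]) cube([38, 55, 697]);
translate([388, 1251, 0]) mirror([1, 0, 0]) rotate([0, atan2(153, 680), 0]) cube([38, 55, 697]);


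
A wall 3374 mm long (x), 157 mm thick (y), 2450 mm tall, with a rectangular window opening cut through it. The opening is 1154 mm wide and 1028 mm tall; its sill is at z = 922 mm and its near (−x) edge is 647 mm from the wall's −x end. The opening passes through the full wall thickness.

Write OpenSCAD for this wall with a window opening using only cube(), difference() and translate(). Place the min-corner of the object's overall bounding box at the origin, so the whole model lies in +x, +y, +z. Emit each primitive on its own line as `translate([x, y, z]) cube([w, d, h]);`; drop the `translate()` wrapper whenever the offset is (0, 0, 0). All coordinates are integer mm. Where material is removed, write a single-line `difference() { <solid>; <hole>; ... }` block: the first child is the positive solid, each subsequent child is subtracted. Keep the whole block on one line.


difference() { cube([3374, 157, 2450]); translate([647, 0, 922]) cube([1154, 157, 1028]); }


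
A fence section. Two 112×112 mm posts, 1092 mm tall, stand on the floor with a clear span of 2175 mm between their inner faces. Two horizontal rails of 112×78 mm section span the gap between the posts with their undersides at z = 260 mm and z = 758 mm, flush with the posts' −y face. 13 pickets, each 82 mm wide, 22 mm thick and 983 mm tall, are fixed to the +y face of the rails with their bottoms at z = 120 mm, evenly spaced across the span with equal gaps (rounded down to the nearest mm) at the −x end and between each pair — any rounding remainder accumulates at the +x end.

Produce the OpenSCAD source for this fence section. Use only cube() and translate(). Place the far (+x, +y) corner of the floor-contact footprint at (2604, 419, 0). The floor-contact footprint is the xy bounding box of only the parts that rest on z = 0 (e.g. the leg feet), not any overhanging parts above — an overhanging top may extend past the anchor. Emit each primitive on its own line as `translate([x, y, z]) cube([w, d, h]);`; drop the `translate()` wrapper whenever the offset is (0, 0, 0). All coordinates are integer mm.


translate([205, 307, 0]) cube([112, 112, 1092]);
translate([2492, 307, 0]) cube([112, 112, 1092]);
translate([317, 307, 260]) cube([2175, 112, 78]);
translate([317, 307, 758]) cube([2175, 112, 78]);
translate([396, 419, 120]) cube([82, 22, 983]);
translate([557, 419, 120]) cube([82, 22, 983]);
translate([718, 419, 120]) cube([82, 22, 983]);
translate([879, 419, 120]) cube([82, 22, 983]);
translate([1040, 419, 120]) cube([82, 22, 983]);
translate([1201, 419, 120]) cube([82, 22, 983]);
translate([1362, 419, 120]) cube([82, 22, 983]);
translate([1523, 419, 120]) cube([82, 22, 983]);
translate([1684, 419, 120]) cube([82, 22, 983]);
translate([1845, 419, 120]) cube([82, 22, 983]);
translate([2006, 419, 120]) cube([82, 22, 983]);
translate([2167, 419, 120]) cube([82, 22, 983]);
translate([2328, 419, 120]) cube([82, 22, 983]);


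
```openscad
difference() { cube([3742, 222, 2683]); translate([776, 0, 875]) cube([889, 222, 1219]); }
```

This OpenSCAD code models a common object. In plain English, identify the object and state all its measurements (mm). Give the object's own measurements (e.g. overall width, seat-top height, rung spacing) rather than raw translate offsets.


A wall 3742 mm long (x), 222 mm thick (y), 2683 mm tall, with a rectangular window opening cut through it. The opening is 889 mm wide and 1219 mm tall; its sill is at z = 875 mm and its near (−x) edge is 776 mm from the wall's −x end. The opening passes through the full wall thickness.


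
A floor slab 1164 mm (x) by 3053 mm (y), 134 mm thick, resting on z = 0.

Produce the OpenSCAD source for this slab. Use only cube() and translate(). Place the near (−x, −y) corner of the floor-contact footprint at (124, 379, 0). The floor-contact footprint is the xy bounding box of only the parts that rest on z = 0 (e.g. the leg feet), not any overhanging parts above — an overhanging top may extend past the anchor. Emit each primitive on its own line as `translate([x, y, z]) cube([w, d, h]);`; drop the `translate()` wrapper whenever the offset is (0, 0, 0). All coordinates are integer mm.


translate([124, 379, 0]) cube([1164, 3053, 134]);


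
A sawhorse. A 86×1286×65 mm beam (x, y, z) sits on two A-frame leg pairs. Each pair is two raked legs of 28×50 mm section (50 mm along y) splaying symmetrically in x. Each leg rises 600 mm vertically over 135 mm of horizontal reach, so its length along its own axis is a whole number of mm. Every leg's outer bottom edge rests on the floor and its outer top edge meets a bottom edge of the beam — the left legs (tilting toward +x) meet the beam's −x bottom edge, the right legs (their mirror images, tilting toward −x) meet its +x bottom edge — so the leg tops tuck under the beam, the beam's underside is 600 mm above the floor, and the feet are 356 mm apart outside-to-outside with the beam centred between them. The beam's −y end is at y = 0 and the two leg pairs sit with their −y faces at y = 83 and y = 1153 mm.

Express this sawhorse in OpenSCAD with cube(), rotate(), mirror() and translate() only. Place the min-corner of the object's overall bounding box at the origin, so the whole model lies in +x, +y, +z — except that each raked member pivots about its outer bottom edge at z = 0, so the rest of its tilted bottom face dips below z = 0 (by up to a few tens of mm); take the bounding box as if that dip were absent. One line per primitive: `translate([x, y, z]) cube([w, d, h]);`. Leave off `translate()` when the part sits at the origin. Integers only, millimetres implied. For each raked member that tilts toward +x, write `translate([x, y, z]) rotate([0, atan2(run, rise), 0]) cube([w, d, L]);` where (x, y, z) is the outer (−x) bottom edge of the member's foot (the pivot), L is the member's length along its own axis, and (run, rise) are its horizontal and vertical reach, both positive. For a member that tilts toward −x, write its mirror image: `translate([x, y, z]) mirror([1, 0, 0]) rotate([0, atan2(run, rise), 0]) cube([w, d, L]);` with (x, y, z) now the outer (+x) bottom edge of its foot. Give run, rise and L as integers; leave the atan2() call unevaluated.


// leg length = √(135² + 600²) = 615
// right-leg outer foot x = 2·135 + 86 = 356
// beam min-corner = (135, 0, 600)
translate([135, 0, 600]) cube([86, 1286, 65]);
translate([0, 83, 0]) rotate([0, atan2(135, 600), 0]) cube([28, 50, 615]);
translate([356, 83, 0]) mirror([1, 0, 0]) rotate([0, atan2(135, 600), 0]) cube([28, 50, 615]);
translate([0, 1153, 0]) rotate([0, atan2(135, 600), 0]) cube([28, 50, 615]);
translate([356, 1153, 0]) mirror([1, 0, 0]) rotate([0, atan2(135, 600), 0]) cube([28, 50, 615]);


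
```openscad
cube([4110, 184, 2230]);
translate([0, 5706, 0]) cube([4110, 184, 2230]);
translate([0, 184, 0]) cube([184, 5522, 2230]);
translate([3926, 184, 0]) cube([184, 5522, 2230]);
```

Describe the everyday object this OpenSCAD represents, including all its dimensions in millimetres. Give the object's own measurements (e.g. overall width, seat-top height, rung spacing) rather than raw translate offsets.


The wall frame of a small rectangular building: four walls, each 2230 mm tall and 184 mm thick, enclosing a footprint 4110 mm (x) by 5890 mm (y) outside-to-outside, with no floor or roof. The front and back walls (the −y and +y sides) span the full width; the two side walls fit between them.


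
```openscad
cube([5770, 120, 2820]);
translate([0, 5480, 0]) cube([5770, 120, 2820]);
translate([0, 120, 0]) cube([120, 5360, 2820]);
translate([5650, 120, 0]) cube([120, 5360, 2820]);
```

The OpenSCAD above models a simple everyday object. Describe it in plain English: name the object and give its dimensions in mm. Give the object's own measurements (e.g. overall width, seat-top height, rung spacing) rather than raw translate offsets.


The wall frame of a small rectangular building: four walls, each 2820 mm tall and 120 mm thick, enclosing a footprint 5770 mm (x) by 5600 mm (y) outside-to-outside, with no floor or roof. The front and back walls (the −y and +y sides) span the full width; the two side walls fit between them.


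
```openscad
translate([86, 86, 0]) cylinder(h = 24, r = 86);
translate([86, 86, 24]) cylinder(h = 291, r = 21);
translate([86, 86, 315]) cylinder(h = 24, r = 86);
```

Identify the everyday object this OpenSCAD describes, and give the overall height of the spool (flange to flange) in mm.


A spool. The overall height is 339 mm.

Three coaxial cylinders, large–small–large — a spool. Two 24 mm flanges and a 291 mm core give 24 + 291 + 24 = 339 mm.


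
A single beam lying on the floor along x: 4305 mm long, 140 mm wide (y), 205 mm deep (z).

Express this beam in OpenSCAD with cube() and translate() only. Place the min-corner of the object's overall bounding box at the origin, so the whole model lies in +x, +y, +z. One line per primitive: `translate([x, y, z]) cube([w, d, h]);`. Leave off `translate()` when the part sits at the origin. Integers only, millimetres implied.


cube([4305, 140, 205]);


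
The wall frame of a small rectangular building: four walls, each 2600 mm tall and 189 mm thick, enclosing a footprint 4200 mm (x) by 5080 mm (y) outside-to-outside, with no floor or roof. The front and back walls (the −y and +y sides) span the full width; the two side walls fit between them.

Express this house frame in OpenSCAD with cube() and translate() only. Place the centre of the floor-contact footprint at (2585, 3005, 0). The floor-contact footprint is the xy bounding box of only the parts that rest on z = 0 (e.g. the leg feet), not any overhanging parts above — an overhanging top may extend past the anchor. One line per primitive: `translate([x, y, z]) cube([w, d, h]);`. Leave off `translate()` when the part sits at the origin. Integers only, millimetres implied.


translate([485, 465, 0]) cube([4200, 189, 2600]);
translate([485, 5356, 0]) cube([4200, 189, 2600]);
translate([485, 654, 0]) cube([189, 4702, 2600]);
translate([4496, 654, 0]) cube([189, 4702, 2600]);


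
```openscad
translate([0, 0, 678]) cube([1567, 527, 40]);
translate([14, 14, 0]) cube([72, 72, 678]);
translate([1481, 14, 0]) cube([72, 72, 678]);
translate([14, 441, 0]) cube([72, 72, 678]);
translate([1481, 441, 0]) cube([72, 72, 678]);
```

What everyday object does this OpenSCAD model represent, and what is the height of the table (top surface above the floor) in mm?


A table. The table height is 718 mm.

A 1567×527×40 slab sits at z = 678 on four 72 mm square posts — a table. The top surface is at 678 + 40 = 718 mm.


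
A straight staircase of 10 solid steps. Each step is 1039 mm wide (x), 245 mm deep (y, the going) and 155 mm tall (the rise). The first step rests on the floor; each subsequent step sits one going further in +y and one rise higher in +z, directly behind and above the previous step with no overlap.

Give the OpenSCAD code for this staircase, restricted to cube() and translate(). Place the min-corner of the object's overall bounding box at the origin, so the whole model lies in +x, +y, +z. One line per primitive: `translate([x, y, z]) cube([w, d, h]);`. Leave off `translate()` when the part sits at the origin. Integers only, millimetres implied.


cube([1039, 245, 155]);
translate([0, 245, 155]) cube([1039, 245, 155]);
translate([0, 490, 310]) cube([1039, 245, 155]);
translate([0, 735, 465]) cube([1039, 245, 155]);
translate([0, 980, 620]) cube([1039, 245, 155]);
translate([0, 1225, 775]) cube([1039, 245, 155]);
translate([0, 1470, 930]) cube([1039, 245, 155]);
translate([0, 1715, 1085]) cube([1039, 245, 155]);
translate([0, 1960, 1240]) cube([1039, 245, 155]);
translate([0, 2205, 1395]) cube([1039, 245, 155]);


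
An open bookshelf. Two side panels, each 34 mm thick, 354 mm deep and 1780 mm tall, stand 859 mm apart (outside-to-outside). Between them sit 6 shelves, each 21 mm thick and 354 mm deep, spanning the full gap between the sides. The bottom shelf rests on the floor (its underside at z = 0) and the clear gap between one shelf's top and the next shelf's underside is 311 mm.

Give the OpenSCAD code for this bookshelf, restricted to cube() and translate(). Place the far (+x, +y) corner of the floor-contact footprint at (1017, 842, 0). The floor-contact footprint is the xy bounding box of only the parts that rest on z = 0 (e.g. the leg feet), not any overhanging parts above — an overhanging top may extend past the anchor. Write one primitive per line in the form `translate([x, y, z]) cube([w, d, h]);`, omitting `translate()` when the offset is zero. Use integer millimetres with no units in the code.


translate([158, 488, 0]) cube([34, 354, 1780]);
translate([983, 488, 0]) cube([34, 354, 1780]);
translate([192, 488, 0]) cube([791, 354, 21]);
translate([192, 488, 332]) cube([791, 354, 21]);
translate([192, 488, 664]) cube([791, 354, 21]);
translate([192, 488, 996]) cube([791, 354, 21]);
translate([192, 488, 1328]) cube([791, 354, 21]);
translate([192, 488, 1660]) cube([791, 354, 21]);


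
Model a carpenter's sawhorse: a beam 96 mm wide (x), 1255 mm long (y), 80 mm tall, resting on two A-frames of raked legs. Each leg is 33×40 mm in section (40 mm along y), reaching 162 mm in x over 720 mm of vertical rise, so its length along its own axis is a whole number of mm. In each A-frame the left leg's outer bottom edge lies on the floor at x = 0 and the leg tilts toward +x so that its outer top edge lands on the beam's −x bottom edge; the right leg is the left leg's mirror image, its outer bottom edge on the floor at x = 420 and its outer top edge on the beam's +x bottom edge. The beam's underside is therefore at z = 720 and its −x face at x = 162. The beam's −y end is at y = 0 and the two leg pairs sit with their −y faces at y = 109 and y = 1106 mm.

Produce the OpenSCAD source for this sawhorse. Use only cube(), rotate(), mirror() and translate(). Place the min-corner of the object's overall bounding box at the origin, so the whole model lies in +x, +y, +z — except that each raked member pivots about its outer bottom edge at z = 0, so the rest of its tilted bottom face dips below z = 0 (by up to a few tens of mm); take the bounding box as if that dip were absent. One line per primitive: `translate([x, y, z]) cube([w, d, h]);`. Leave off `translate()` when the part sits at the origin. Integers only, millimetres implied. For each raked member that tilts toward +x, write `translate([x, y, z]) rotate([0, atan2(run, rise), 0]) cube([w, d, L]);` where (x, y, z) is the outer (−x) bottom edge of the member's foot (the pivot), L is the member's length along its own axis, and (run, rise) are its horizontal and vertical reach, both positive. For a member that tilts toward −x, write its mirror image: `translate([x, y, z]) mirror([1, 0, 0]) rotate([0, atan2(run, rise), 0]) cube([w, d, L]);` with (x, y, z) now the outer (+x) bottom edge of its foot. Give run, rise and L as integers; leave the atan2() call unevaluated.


translate([162, 0, 720]) cube([96, 1255, 80]);
translate([0, 109, 0]) rotate([0, atan2(162, 720), 0]) cube([33, 40, 738]);
translate([420, 109, 0]) mirror([1, 0, 0]) rotate([0, atan2(162, 720), 0]) cube([33, 40, 738]);
translate([0, 1106, 0]) rotate([0, atan2(162, 720), 0]) cube([33, 40, 738]);
translate([420, 1106, 0]) mirror([1, 0, 0]) rotate([0, atan2(162, 720), 0]) cube([33, 40, 738]);


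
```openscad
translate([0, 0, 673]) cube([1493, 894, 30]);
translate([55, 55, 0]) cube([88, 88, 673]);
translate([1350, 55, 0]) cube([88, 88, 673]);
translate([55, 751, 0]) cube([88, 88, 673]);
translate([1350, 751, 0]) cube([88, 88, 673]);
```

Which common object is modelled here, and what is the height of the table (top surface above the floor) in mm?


A table. The table height is 703 mm.

A 1493×894×30 slab sits at z = 673 on four 88 mm square posts — a table. The top surface is at 673 + 30 = 703 mm.


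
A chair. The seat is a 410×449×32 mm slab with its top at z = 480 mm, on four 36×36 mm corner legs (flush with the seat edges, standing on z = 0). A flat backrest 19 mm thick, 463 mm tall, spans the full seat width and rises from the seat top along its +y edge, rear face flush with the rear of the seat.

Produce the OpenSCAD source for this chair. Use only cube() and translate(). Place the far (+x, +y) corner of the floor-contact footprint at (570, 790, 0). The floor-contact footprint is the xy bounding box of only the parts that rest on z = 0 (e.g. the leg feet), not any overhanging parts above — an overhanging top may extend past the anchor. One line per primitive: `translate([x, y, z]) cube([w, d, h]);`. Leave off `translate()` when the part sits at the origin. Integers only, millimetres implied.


// leg_h = 480 - 32 = 448
translate([160, 341, 448]) cube([410, 449, 32]);
translate([160, 341, 0]) cube([36, 36, 448]);
translate([534, 341, 0]) cube([36, 36, 448]);
translate([160, 754, 0]) cube([36, 36, 448]);
translate([534, 754, 0]) cube([36, 36, 448]);
translate([160, 771, 480]) cube([410, 19, 463]);


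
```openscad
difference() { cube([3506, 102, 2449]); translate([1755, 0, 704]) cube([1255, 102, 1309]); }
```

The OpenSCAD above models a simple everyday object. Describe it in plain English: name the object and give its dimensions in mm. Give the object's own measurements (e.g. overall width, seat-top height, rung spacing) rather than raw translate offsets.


A wall 3506 mm long (x), 102 mm thick (y), 2449 mm tall, with a rectangular window opening cut through it. The opening is 1255 mm wide and 1309 mm tall; its sill is at z = 704 mm and its near (−x) edge is 1755 mm from the wall's −x end. The opening passes through the full wall thickness.


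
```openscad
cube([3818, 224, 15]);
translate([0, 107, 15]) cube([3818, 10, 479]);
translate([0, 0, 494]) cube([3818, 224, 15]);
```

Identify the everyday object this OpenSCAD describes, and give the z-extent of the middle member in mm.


An I-beam. The web height is 479 mm.

Two wide flanges with a thin centred web — an I-beam. Overall 509 mm minus two 15 mm flanges gives a web of 509 − 2·15 = 479 mm.


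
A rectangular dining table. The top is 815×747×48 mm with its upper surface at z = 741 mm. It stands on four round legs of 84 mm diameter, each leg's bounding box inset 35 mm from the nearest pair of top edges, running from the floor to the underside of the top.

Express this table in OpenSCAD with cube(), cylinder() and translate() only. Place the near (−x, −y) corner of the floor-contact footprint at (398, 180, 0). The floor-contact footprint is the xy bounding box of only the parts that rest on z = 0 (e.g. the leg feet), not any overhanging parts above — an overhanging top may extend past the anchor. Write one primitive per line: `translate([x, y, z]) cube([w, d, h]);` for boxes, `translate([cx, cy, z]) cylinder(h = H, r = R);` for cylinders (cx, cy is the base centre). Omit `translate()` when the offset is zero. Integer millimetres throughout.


// leg_h = 741 - 48 = 693
translate([363, 145, 693]) cube([815, 747, 48]);
translate([440, 222, 0]) cylinder(h = 693, r = 42);
translate([1101, 222, 0]) cylinder(h = 693, r = 42);
translate([440, 815, 0]) cylinder(h = 693, r = 42);
translate([1101, 815, 0]) cylinder(h = 693, r = 42);


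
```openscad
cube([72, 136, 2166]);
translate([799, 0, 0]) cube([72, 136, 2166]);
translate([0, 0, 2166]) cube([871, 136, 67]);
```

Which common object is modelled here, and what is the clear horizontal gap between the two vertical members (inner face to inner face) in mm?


A door frame. The clear opening width is 727 mm.

Two 2166 mm tall posts with a header on top — a door frame. The left jamb is 72 mm wide at x = 0; the right jamb starts at x = 799. The clear opening is 799 − 72 = 727 mm.


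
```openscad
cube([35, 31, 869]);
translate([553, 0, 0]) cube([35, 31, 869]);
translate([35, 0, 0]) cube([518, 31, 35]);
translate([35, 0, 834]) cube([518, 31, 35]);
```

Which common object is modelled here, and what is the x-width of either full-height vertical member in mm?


A picture frame. The border width is 35 mm.

Four thin pieces enclosing a rectangular opening — a picture frame. The two full-height stiles are 869 mm tall; the top rail sits at z = 834 and is 35 mm tall, so the border above the opening is 869 − 834 = 35 mm, matching the stile x-width.


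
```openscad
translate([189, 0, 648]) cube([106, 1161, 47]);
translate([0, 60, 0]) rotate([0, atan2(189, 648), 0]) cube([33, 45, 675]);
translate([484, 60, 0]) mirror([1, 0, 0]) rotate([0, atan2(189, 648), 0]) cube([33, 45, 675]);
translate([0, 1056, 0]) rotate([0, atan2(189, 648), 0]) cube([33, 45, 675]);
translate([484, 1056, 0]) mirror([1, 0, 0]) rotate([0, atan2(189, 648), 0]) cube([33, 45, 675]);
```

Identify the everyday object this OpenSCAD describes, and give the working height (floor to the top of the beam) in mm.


A sawhorse. The overall height is 695 mm.

A beam across two mirrored pairs of raked legs — a sawhorse. The beam's underside is at z = 648 (matching the legs' vertical rise in atan2(189, 648)) and the beam is 47 mm tall, so its top is at 648 + 47 = 695 mm. The raked legs top out at the beam's underside, so that is the highest point.
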